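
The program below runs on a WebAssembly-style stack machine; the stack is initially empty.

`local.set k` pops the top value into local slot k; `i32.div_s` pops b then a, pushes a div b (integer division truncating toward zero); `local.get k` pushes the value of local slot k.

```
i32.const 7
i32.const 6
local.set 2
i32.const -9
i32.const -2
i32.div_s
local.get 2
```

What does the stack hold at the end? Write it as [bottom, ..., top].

i32.const 7  → [7]
i32.const 6  → [7, 6]
local.set 2  → [7]
i32.const -9 → [7, -9]
i32.const -2 → [7, -9, -2]
i32.div_s    → [7, 4]
local.get 2  → [7, 4, 6]

[7, 4, 6]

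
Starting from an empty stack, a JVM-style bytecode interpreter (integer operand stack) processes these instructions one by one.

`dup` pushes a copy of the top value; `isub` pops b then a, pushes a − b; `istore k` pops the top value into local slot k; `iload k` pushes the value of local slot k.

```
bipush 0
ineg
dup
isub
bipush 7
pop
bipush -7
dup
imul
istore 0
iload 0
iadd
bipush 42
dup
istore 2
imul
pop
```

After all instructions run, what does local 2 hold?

bipush 0   [0]
ineg       [0]
dup        [0, 0]
isub       [0]
bipush 7   [0, 7]
pop        [0]
bipush -7  [0, -7]
dup        [0, -7, -7]
imul       [0, 49]
istore 0   [0]
iload 0    [0, 49]
iadd       [49]
bipush 42  [49, 42]
dup        [49, 42, 42]
istore 2   [49, 42]
imul       [2058]
pop        []

42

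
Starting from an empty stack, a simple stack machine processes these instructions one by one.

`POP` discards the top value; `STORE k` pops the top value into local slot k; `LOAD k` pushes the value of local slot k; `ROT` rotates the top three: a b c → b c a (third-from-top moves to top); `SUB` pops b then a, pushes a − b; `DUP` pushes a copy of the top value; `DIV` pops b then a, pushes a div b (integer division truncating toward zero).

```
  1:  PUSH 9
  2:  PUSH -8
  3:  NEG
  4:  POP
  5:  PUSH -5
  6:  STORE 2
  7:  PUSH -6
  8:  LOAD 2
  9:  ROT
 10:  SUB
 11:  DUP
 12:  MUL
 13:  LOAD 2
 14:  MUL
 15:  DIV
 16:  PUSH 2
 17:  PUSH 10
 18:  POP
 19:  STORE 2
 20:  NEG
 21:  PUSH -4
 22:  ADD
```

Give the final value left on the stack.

-4

PUSH 9  → 9
PUSH -8 → 9 -8
NEG     → 9 8
POP     → 9
PUSH -5 → 9 -5
STORE 2 → 9
PUSH -6 → 9 -6
LOAD 2  → 9 -6 -5
ROT     → -6 -5 9
SUB     → -6 -14
DUP     → -6 -14 -14
MUL     → -6 196
LOAD 2  → -6 196 -5
MUL     → -6 -980
DIV     → 0
PUSH 2  → 0 2
PUSH 10 → 0 2 10
POP     → 0 2
STORE 2 → 0
NEG     → 0
PUSH -4 → 0 -4
ADD     → -4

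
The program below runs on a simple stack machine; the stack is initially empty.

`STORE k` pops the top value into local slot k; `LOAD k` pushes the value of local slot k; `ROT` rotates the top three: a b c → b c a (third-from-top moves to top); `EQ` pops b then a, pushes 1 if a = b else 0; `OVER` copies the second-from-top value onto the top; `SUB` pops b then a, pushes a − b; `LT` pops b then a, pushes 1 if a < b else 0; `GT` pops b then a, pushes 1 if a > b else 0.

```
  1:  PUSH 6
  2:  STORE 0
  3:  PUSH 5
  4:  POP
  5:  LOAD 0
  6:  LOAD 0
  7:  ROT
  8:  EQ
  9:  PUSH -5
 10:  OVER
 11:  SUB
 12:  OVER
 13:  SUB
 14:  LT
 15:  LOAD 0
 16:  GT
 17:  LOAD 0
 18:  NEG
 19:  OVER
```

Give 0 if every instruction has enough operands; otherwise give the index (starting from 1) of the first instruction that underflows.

PUSH 6   6
STORE 0  (empty)
PUSH 5   5
POP      (empty)
LOAD 0   6
LOAD 0   6 6
ROT  — needs 3 operands, stack has 2 → underflow

7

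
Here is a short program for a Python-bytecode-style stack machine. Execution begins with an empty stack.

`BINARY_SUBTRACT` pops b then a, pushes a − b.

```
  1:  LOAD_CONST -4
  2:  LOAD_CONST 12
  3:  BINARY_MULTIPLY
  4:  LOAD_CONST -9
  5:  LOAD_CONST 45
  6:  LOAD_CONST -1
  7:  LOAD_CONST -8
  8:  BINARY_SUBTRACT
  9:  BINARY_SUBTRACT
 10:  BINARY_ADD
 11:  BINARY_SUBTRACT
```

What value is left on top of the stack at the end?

LOAD_CONST -4   : -4
LOAD_CONST 12   : -4 12
BINARY_MULTIPLY : -48
LOAD_CONST -9   : -48 -9
LOAD_CONST 45   : -48 -9 45
LOAD_CONST -1   : -48 -9 45 -1
LOAD_CONST -8   : -48 -9 45 -1 -8
BINARY_SUBTRACT : -48 -9 45 7
BINARY_SUBTRACT : -48 -9 38
BINARY_ADD      : -48 29
BINARY_SUBTRACT : -77

-77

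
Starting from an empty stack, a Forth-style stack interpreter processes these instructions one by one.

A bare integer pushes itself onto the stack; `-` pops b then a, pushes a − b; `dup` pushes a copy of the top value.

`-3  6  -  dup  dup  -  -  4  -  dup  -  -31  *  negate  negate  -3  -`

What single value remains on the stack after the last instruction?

3

-3     → -3
6      → -3 6
-      → -9
dup    → -9 -9
dup    → -9 -9 -9
-      → -9 0
-      → -9
4      → -9 4
-      → -13
dup    → -13 -13
-      → 0
-31    → 0 -31
*      → 0
negate → 0
negate → 0
-3     → 0 -3
-      → 3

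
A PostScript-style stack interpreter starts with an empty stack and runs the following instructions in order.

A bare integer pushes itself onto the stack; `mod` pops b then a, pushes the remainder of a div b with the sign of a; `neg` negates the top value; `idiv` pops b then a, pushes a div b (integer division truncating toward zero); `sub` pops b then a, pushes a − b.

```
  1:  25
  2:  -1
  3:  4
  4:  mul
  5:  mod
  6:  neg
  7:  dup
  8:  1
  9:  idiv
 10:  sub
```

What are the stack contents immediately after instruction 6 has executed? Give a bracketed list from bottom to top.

25  : 25
-1  : 25 -1
4   : 25 -1 4
mul : 25 -4
mod : 1
neg : -1

[-1]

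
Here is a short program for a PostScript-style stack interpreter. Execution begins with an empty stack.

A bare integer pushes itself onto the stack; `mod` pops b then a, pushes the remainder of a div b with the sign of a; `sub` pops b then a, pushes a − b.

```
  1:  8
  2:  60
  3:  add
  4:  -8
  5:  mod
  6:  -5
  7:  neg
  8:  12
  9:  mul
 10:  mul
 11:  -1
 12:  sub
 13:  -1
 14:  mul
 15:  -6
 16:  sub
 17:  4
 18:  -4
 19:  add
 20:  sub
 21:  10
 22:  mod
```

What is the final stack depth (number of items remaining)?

1

8   : 8
60  : 8 60
add : 68
-8  : 68 -8
mod : 4
-5  : 4 -5
neg : 4 5
12  : 4 5 12
mul : 4 60
mul : 240
-1  : 240 -1
sub : 241
-1  : 241 -1
mul : -241
-6  : -241 -6
sub : -235
4   : -235 4
-4  : -235 4 -4
add : -235 0
sub : -235
10  : -235 10
mod : -5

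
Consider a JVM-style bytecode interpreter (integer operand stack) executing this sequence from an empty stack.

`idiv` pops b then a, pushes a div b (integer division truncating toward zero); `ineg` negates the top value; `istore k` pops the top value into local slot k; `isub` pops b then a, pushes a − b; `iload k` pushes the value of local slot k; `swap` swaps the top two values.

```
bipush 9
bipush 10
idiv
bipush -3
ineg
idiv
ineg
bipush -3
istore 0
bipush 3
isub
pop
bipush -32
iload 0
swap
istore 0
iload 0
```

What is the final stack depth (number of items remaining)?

bipush 9   → 9
bipush 10  → 9 10
idiv       → 0
bipush -3  → 0 -3
ineg       → 0 3
idiv       → 0
ineg       → 0
bipush -3  → 0 -3
istore 0   → 0
bipush 3   → 0 3
isub       → -3
pop        → (empty)
bipush -32 → -32
iload 0    → -32 -3
swap       → -3 -32
istore 0   → -3
iload 0    → -3 -32

2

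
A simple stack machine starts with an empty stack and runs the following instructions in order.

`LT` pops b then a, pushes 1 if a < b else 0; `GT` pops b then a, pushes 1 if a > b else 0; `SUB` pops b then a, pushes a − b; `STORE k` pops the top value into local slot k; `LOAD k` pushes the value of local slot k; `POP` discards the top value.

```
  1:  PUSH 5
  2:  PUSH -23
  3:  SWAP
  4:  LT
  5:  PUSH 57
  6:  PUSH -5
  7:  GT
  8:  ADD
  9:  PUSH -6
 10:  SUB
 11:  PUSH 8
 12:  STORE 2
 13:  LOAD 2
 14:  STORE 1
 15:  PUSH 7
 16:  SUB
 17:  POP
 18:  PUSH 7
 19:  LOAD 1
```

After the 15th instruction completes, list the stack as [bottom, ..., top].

PUSH 5    [5]
PUSH -23  [5, -23]
SWAP      [-23, 5]
LT        [1]
PUSH 57   [1, 57]
PUSH -5   [1, 57, -5]
GT        [1, 1]
ADD       [2]
PUSH -6   [2, -6]
SUB       [8]
PUSH 8    [8, 8]
STORE 2   [8]
LOAD 2    [8, 8]
STORE 1   [8]
PUSH 7    [8, 7]

[8, 7]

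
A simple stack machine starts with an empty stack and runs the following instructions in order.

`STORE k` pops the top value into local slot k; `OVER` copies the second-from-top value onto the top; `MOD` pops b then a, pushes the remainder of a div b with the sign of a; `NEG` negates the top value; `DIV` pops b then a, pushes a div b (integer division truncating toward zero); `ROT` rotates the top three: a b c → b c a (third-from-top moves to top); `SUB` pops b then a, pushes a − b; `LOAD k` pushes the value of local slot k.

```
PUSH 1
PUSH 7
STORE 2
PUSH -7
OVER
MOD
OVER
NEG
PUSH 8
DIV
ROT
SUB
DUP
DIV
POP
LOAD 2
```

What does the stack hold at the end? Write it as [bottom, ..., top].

PUSH 1  : 1
PUSH 7  : 1 7
STORE 2 : 1
PUSH -7 : 1 -7
OVER    : 1 -7 1
MOD     : 1 0
OVER    : 1 0 1
NEG     : 1 0 -1
PUSH 8  : 1 0 -1 8
DIV     : 1 0 0
ROT     : 0 0 1
SUB     : 0 -1
DUP     : 0 -1 -1
DIV     : 0 1
POP     : 0
LOAD 2  : 0 7

[0, 7]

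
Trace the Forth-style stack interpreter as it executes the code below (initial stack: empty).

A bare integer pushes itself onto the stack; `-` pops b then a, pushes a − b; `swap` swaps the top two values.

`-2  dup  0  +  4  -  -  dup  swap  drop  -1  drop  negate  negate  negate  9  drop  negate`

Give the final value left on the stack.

-2     -> -2
dup    -> -2 -2
0      -> -2 -2 0
+      -> -2 -2
4      -> -2 -2 4
-      -> -2 -6
-      -> 4
dup    -> 4 4
swap   -> 4 4
drop   -> 4
-1     -> 4 -1
drop   -> 4
negate -> -4
negate -> 4
negate -> -4
9      -> -4 9
drop   -> -4
negate -> 4

4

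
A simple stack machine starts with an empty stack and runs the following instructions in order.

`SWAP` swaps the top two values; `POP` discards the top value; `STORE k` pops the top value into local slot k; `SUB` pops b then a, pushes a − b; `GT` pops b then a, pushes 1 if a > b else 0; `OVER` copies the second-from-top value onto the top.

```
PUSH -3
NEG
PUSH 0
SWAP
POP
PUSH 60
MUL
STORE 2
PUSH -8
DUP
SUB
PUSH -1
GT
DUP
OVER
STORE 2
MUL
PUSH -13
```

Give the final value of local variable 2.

1

PUSH -3   -3
NEG       3
PUSH 0    3 0
SWAP      0 3
POP       0
PUSH 60   0 60
MUL       0
STORE 2   (empty)
PUSH -8   -8
DUP       -8 -8
SUB       0
PUSH -1   0 -1
GT        1
DUP       1 1
OVER      1 1 1
STORE 2   1 1
MUL       1
PUSH -13  1 -13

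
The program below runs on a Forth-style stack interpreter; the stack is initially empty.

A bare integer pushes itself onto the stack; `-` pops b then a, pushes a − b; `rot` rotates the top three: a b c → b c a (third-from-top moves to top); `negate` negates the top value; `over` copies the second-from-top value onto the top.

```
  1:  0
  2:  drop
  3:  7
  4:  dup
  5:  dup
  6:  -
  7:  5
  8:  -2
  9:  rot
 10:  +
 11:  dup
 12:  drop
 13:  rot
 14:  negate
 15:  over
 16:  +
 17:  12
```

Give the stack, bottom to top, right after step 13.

[5, -2, 7]

0    -> 0
drop -> (empty)
7    -> 7
dup  -> 7 7
dup  -> 7 7 7
-    -> 7 0
5    -> 7 0 5
-2   -> 7 0 5 -2
rot  -> 7 5 -2 0
+    -> 7 5 -2
dup  -> 7 5 -2 -2
drop -> 7 5 -2
rot  -> 5 -2 7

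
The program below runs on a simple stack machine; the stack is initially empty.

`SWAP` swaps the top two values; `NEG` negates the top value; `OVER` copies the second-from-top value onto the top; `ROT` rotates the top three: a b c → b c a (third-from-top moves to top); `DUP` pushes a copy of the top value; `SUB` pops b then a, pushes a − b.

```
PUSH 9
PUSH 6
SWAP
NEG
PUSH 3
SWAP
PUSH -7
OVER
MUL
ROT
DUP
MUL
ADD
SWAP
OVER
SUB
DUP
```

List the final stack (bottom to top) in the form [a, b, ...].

[6, 72, -81, -81]

PUSH 9   [9]
PUSH 6   [9, 6]
SWAP     [6, 9]
NEG      [6, -9]
PUSH 3   [6, -9, 3]
SWAP     [6, 3, -9]
PUSH -7  [6, 3, -9, -7]
OVER     [6, 3, -9, -7, -9]
MUL      [6, 3, -9, 63]
ROT      [6, -9, 63, 3]
DUP      [6, -9, 63, 3, 3]
MUL      [6, -9, 63, 9]
ADD      [6, -9, 72]
SWAP     [6, 72, -9]
OVER     [6, 72, -9, 72]
SUB      [6, 72, -81]
DUP      [6, 72, -81, -81]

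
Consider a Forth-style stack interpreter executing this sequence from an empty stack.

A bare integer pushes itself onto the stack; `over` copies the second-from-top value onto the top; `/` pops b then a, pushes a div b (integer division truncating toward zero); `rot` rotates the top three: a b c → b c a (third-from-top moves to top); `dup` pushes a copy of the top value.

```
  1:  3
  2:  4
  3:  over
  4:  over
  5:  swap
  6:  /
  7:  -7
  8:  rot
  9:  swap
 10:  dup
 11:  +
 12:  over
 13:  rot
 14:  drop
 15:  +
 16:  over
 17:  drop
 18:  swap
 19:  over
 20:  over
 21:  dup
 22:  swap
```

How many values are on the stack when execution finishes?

3    -> [3]
4    -> [3, 4]
over -> [3, 4, 3]
over -> [3, 4, 3, 4]
swap -> [3, 4, 4, 3]
/    -> [3, 4, 1]
-7   -> [3, 4, 1, -7]
rot  -> [3, 1, -7, 4]
swap -> [3, 1, 4, -7]
dup  -> [3, 1, 4, -7, -7]
+    -> [3, 1, 4, -14]
over -> [3, 1, 4, -14, 4]
rot  -> [3, 1, -14, 4, 4]
drop -> [3, 1, -14, 4]
+    -> [3, 1, -10]
over -> [3, 1, -10, 1]
drop -> [3, 1, -10]
swap -> [3, -10, 1]
over -> [3, -10, 1, -10]
over -> [3, -10, 1, -10, 1]
dup  -> [3, -10, 1, -10, 1, 1]
swap -> [3, -10, 1, -10, 1, 1]

6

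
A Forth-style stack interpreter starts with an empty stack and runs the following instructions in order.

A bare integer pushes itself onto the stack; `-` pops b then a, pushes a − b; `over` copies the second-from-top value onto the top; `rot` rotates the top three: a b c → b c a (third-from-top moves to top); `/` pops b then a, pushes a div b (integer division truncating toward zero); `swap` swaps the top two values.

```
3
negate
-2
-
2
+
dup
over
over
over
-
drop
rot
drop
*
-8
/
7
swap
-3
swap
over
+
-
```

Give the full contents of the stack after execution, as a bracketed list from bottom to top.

3       3
negate  -3
-2      -3 -2
-       -1
2       -1 2
+       1
dup     1 1
over    1 1 1
over    1 1 1 1
over    1 1 1 1 1
-       1 1 1 0
drop    1 1 1
rot     1 1 1
drop    1 1
*       1
-8      1 -8
/       0
7       0 7
swap    7 0
-3      7 0 -3
swap    7 -3 0
over    7 -3 0 -3
+       7 -3 -3
-       7 0

[7, 0]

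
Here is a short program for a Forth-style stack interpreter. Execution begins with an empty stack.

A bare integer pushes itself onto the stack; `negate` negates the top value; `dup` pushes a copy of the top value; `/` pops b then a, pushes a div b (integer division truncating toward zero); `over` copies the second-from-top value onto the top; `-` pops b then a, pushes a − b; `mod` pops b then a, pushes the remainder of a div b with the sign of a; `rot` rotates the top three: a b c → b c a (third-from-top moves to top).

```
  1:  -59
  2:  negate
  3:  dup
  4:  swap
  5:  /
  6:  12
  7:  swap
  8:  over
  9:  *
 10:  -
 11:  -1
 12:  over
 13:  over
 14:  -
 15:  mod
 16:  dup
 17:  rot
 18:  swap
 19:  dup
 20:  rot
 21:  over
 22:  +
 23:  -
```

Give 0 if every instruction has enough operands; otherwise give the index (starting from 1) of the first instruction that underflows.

-59    : -59
negate : 59
dup    : 59 59
swap   : 59 59
/      : 1
12     : 1 12
swap   : 12 1
over   : 12 1 12
*      : 12 12
-      : 0
-1     : 0 -1
over   : 0 -1 0
over   : 0 -1 0 -1
-      : 0 -1 1
mod    : 0 0
dup    : 0 0 0
rot    : 0 0 0
swap   : 0 0 0
dup    : 0 0 0 0
rot    : 0 0 0 0
over   : 0 0 0 0 0
+      : 0 0 0 0
-      : 0 0 0

0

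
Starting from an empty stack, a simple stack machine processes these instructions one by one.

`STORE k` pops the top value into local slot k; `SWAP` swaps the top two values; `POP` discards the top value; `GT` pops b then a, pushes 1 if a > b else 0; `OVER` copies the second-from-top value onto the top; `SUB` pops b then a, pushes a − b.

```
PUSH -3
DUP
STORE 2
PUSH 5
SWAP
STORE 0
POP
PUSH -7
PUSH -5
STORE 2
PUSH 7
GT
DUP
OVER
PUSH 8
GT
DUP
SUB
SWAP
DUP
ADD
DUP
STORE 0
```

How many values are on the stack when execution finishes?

3

PUSH -3 : [-3]
DUP     : [-3, -3]
STORE 2 : [-3]
PUSH 5  : [-3, 5]
SWAP    : [5, -3]
STORE 0 : [5]
POP     : []
PUSH -7 : [-7]
PUSH -5 : [-7, -5]
STORE 2 : [-7]
PUSH 7  : [-7, 7]
GT      : [0]
DUP     : [0, 0]
OVER    : [0, 0, 0]
PUSH 8  : [0, 0, 0, 8]
GT      : [0, 0, 0]
DUP     : [0, 0, 0, 0]
SUB     : [0, 0, 0]
SWAP    : [0, 0, 0]
DUP     : [0, 0, 0, 0]
ADD     : [0, 0, 0]
DUP     : [0, 0, 0, 0]
STORE 0 : [0, 0, 0]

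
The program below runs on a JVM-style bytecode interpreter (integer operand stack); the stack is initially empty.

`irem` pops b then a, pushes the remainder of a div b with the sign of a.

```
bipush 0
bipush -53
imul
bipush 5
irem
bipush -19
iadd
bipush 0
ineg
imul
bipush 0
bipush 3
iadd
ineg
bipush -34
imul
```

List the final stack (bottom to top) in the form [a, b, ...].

[0, 102]

bipush 0    [0]
bipush -53  [0, -53]
imul        [0]
bipush 5    [0, 5]
irem        [0]
bipush -19  [0, -19]
iadd        [-19]
bipush 0    [-19, 0]
ineg        [-19, 0]
imul        [0]
bipush 0    [0, 0]
bipush 3    [0, 0, 3]
iadd        [0, 3]
ineg        [0, -3]
bipush -34  [0, -3, -34]
imul        [0, 102]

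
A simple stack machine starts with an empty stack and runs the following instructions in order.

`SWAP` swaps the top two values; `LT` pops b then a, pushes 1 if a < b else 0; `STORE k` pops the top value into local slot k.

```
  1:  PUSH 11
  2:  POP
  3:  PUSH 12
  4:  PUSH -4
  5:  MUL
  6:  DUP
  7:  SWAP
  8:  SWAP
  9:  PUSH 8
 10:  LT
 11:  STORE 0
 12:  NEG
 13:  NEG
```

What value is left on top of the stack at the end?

PUSH 11 -> 11
POP     -> (empty)
PUSH 12 -> 12
PUSH -4 -> 12 -4
MUL     -> -48
DUP     -> -48 -48
SWAP    -> -48 -48
SWAP    -> -48 -48
PUSH 8  -> -48 -48 8
LT      -> -48 1
STORE 0 -> -48
NEG     -> 48
NEG     -> -48

-48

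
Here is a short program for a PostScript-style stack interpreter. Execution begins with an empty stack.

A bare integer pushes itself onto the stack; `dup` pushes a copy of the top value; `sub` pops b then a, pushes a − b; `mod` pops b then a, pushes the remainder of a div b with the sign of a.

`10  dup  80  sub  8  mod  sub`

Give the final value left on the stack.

10  : [10]
dup : [10, 10]
80  : [10, 10, 80]
sub : [10, -70]
8   : [10, -70, 8]
mod : [10, -6]
sub : [16]

16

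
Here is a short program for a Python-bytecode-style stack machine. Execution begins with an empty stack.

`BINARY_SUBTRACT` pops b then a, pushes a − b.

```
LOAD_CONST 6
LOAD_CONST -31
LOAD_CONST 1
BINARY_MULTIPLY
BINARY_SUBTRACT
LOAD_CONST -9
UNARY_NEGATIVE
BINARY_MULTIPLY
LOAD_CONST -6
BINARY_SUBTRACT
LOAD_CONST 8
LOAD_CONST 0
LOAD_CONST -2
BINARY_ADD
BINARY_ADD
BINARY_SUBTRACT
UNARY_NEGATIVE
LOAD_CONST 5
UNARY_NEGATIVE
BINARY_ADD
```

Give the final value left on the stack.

LOAD_CONST 6    -> 6
LOAD_CONST -31  -> 6 -31
LOAD_CONST 1    -> 6 -31 1
BINARY_MULTIPLY -> 6 -31
BINARY_SUBTRACT -> 37
LOAD_CONST -9   -> 37 -9
UNARY_NEGATIVE  -> 37 9
BINARY_MULTIPLY -> 333
LOAD_CONST -6   -> 333 -6
BINARY_SUBTRACT -> 339
LOAD_CONST 8    -> 339 8
LOAD_CONST 0    -> 339 8 0
LOAD_CONST -2   -> 339 8 0 -2
BINARY_ADD      -> 339 8 -2
BINARY_ADD      -> 339 6
BINARY_SUBTRACT -> 333
UNARY_NEGATIVE  -> -333
LOAD_CONST 5    -> -333 5
UNARY_NEGATIVE  -> -333 -5
BINARY_ADD      -> -338

-338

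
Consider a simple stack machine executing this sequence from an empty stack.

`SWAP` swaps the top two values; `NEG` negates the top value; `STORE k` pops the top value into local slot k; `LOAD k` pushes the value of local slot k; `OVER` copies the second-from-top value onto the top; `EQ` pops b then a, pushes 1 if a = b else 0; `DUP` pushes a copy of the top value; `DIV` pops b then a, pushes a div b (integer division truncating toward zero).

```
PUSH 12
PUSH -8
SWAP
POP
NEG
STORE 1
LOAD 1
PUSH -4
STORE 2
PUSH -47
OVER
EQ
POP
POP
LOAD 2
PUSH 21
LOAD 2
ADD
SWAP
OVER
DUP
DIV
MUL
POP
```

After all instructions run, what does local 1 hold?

PUSH 12  : [12]
PUSH -8  : [12, -8]
SWAP     : [-8, 12]
POP      : [-8]
NEG      : [8]
STORE 1  : []
LOAD 1   : [8]
PUSH -4  : [8, -4]
STORE 2  : [8]
PUSH -47 : [8, -47]
OVER     : [8, -47, 8]
EQ       : [8, 0]
POP      : [8]
POP      : []
LOAD 2   : [-4]
PUSH 21  : [-4, 21]
LOAD 2   : [-4, 21, -4]
ADD      : [-4, 17]
SWAP     : [17, -4]
OVER     : [17, -4, 17]
DUP      : [17, -4, 17, 17]
DIV      : [17, -4, 1]
MUL      : [17, -4]
POP      : [17]

8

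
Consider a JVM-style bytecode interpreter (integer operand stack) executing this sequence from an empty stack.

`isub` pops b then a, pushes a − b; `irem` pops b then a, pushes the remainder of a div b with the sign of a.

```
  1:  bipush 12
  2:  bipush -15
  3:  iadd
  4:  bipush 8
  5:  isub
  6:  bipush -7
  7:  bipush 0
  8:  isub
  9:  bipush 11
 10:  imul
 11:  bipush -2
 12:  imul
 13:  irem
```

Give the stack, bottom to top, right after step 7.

bipush 12   [12]
bipush -15  [12, -15]
iadd        [-3]
bipush 8    [-3, 8]
isub        [-11]
bipush -7   [-11, -7]
bipush 0    [-11, -7, 0]

[-11, -7, 0]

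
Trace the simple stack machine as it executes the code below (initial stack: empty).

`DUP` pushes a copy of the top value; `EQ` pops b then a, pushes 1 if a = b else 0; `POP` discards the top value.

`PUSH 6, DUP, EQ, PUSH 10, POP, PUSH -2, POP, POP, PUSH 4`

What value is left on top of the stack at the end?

4

PUSH 6   [6]
DUP      [6, 6]
EQ       [1]
PUSH 10  [1, 10]
POP      [1]
PUSH -2  [1, -2]
POP      [1]
POP      []
PUSH 4   [4]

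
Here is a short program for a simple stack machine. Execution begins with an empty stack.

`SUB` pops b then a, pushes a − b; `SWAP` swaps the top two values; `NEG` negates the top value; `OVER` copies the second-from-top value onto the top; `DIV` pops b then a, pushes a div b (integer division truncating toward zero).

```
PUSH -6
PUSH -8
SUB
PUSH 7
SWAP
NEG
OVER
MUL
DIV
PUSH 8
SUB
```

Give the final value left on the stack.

-8

PUSH -6 -> [-6]
PUSH -8 -> [-6, -8]
SUB     -> [2]
PUSH 7  -> [2, 7]
SWAP    -> [7, 2]
NEG     -> [7, -2]
OVER    -> [7, -2, 7]
MUL     -> [7, -14]
DIV     -> [0]
PUSH 8  -> [0, 8]
SUB     -> [-8]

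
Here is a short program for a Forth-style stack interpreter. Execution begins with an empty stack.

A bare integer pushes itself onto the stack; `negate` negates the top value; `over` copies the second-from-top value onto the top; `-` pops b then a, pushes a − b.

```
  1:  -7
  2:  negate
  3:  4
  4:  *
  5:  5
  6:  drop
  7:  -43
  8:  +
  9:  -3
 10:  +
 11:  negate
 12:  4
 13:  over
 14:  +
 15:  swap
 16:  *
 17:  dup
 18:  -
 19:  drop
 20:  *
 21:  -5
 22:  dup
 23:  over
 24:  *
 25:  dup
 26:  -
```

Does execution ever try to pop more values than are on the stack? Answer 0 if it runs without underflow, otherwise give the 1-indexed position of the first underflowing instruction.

20

-7      -7
negate  7
4       7 4
*       28
5       28 5
drop    28
-43     28 -43
+       -15
-3      -15 -3
+       -18
negate  18
4       18 4
over    18 4 18
+       18 22
swap    22 18
*       396
dup     396 396
-       0
drop    (empty)
*  — needs 2 operands, stack has 0 → underflow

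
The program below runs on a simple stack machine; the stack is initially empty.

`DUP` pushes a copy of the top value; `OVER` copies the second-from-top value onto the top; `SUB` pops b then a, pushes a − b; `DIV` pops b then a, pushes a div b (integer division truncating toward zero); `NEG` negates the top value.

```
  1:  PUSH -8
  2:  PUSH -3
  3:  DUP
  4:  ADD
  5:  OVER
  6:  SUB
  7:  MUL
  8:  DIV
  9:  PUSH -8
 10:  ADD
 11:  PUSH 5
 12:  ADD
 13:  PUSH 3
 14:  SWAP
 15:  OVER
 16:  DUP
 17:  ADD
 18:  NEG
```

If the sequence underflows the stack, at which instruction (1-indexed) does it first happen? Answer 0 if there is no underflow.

PUSH -8 → -8
PUSH -3 → -8 -3
DUP     → -8 -3 -3
ADD     → -8 -6
OVER    → -8 -6 -8
SUB     → -8 2
MUL     → -16
DIV  — needs 2 operands, stack has 1 → underflow

8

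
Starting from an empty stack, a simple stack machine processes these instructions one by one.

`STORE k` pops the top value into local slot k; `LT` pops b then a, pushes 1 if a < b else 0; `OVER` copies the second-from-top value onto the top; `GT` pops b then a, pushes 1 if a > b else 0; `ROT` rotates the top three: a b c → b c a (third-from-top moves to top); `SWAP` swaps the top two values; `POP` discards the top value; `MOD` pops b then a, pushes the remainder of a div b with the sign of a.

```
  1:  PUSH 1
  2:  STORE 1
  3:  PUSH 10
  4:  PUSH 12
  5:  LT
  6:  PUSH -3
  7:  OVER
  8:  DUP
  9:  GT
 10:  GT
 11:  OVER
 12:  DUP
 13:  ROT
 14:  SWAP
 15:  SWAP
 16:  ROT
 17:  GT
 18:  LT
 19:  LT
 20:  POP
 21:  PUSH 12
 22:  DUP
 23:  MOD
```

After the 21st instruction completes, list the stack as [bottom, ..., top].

[12]

PUSH 1   [1]
STORE 1  []
PUSH 10  [10]
PUSH 12  [10, 12]
LT       [1]
PUSH -3  [1, -3]
OVER     [1, -3, 1]
DUP      [1, -3, 1, 1]
GT       [1, -3, 0]
GT       [1, 0]
OVER     [1, 0, 1]
DUP      [1, 0, 1, 1]
ROT      [1, 1, 1, 0]
SWAP     [1, 1, 0, 1]
SWAP     [1, 1, 1, 0]
ROT      [1, 1, 0, 1]
GT       [1, 1, 0]
LT       [1, 0]
LT       [0]
POP      []
PUSH 12  [12]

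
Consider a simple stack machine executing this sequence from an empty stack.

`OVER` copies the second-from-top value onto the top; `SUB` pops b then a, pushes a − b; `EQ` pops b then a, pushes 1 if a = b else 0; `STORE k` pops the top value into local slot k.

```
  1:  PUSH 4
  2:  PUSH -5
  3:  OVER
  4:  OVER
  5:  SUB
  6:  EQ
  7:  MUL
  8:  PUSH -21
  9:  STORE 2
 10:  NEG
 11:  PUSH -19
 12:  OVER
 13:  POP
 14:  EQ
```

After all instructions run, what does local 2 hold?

PUSH 4   → 4
PUSH -5  → 4 -5
OVER     → 4 -5 4
OVER     → 4 -5 4 -5
SUB      → 4 -5 9
EQ       → 4 0
MUL      → 0
PUSH -21 → 0 -21
STORE 2  → 0
NEG      → 0
PUSH -19 → 0 -19
OVER     → 0 -19 0
POP      → 0 -19
EQ       → 0

-21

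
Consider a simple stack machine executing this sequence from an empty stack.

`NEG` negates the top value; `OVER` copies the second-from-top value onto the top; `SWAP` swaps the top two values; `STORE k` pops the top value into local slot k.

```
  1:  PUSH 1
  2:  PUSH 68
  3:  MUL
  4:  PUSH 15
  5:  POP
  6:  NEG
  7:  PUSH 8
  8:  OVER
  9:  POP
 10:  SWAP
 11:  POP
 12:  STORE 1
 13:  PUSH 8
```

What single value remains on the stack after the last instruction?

8

PUSH 1  → [1]
PUSH 68 → [1, 68]
MUL     → [68]
PUSH 15 → [68, 15]
POP     → [68]
NEG     → [-68]
PUSH 8  → [-68, 8]
OVER    → [-68, 8, -68]
POP     → [-68, 8]
SWAP    → [8, -68]
POP     → [8]
STORE 1 → []
PUSH 8  → [8]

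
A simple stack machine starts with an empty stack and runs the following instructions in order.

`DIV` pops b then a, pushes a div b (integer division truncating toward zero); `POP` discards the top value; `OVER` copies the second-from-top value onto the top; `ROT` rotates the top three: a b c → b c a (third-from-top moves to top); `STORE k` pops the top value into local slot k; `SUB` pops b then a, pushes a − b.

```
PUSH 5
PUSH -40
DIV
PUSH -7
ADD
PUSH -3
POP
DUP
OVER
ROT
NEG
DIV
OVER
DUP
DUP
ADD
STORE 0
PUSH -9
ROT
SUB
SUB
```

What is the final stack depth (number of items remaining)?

PUSH 5   → [5]
PUSH -40 → [5, -40]
DIV      → [0]
PUSH -7  → [0, -7]
ADD      → [-7]
PUSH -3  → [-7, -3]
POP      → [-7]
DUP      → [-7, -7]
OVER     → [-7, -7, -7]
ROT      → [-7, -7, -7]
NEG      → [-7, -7, 7]
DIV      → [-7, -1]
OVER     → [-7, -1, -7]
DUP      → [-7, -1, -7, -7]
DUP      → [-7, -1, -7, -7, -7]
ADD      → [-7, -1, -7, -14]
STORE 0  → [-7, -1, -7]
PUSH -9  → [-7, -1, -7, -9]
ROT      → [-7, -7, -9, -1]
SUB      → [-7, -7, -8]
SUB      → [-7, 1]

2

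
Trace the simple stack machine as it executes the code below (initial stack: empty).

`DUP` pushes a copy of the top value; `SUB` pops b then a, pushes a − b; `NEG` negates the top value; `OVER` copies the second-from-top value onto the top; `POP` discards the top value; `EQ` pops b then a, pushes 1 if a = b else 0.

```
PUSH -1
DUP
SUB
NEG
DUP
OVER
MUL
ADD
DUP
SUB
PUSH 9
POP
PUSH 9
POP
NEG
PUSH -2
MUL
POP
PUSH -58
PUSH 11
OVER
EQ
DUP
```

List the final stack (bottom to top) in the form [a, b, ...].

PUSH -1  : -1
DUP      : -1 -1
SUB      : 0
NEG      : 0
DUP      : 0 0
OVER     : 0 0 0
MUL      : 0 0
ADD      : 0
DUP      : 0 0
SUB      : 0
PUSH 9   : 0 9
POP      : 0
PUSH 9   : 0 9
POP      : 0
NEG      : 0
PUSH -2  : 0 -2
MUL      : 0
POP      : (empty)
PUSH -58 : -58
PUSH 11  : -58 11
OVER     : -58 11 -58
EQ       : -58 0
DUP      : -58 0 0

[-58, 0, 0]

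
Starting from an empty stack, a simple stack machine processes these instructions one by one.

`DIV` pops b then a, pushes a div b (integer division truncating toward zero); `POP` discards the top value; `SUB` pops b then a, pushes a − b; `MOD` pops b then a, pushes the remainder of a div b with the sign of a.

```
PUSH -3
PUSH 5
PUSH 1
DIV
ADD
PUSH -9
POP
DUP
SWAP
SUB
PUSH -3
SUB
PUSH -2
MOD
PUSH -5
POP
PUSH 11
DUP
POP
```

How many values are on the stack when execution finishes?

2

PUSH -3 -> -3
PUSH 5  -> -3 5
PUSH 1  -> -3 5 1
DIV     -> -3 5
ADD     -> 2
PUSH -9 -> 2 -9
POP     -> 2
DUP     -> 2 2
SWAP    -> 2 2
SUB     -> 0
PUSH -3 -> 0 -3
SUB     -> 3
PUSH -2 -> 3 -2
MOD     -> 1
PUSH -5 -> 1 -5
POP     -> 1
PUSH 11 -> 1 11
DUP     -> 1 11 11
POP     -> 1 11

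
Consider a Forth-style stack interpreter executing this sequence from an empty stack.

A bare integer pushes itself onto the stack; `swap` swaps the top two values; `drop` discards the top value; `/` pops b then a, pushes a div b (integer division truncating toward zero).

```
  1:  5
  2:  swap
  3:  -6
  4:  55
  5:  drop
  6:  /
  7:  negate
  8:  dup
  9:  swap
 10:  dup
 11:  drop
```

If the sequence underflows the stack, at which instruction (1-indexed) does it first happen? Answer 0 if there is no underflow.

2

5  [5]
swap  — needs 2 operands, stack has 1 → underflow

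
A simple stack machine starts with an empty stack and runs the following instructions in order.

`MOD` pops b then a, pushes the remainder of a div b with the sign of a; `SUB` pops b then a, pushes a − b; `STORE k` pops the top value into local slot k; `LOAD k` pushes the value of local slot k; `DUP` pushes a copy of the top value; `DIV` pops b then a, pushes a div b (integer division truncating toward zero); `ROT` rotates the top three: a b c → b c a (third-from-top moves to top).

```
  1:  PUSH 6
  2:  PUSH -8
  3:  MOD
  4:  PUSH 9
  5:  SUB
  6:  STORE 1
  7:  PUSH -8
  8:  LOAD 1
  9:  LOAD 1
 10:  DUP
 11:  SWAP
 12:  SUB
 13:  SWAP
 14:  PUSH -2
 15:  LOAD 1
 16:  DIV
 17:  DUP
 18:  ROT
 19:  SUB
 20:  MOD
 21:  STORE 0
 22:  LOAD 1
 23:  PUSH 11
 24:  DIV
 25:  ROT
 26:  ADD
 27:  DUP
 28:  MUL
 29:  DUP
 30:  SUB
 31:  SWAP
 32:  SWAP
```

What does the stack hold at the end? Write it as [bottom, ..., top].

[0, 0]

PUSH 6  : 6
PUSH -8 : 6 -8
MOD     : 6
PUSH 9  : 6 9
SUB     : -3
STORE 1 : (empty)
PUSH -8 : -8
LOAD 1  : -8 -3
LOAD 1  : -8 -3 -3
DUP     : -8 -3 -3 -3
SWAP    : -8 -3 -3 -3
SUB     : -8 -3 0
SWAP    : -8 0 -3
PUSH -2 : -8 0 -3 -2
LOAD 1  : -8 0 -3 -2 -3
DIV     : -8 0 -3 0
DUP     : -8 0 -3 0 0
ROT     : -8 0 0 0 -3
SUB     : -8 0 0 3
MOD     : -8 0 0
STORE 0 : -8 0
LOAD 1  : -8 0 -3
PUSH 11 : -8 0 -3 11
DIV     : -8 0 0
ROT     : 0 0 -8
ADD     : 0 -8
DUP     : 0 -8 -8
MUL     : 0 64
DUP     : 0 64 64
SUB     : 0 0
SWAP    : 0 0
SWAP    : 0 0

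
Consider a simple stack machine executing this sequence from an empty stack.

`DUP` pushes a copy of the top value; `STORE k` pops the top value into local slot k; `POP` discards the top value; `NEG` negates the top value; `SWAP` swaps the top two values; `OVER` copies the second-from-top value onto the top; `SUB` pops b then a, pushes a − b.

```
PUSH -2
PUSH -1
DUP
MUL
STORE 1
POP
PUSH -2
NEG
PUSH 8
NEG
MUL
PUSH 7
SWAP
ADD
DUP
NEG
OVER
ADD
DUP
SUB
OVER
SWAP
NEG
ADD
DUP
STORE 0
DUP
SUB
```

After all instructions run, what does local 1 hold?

PUSH -2 : -2
PUSH -1 : -2 -1
DUP     : -2 -1 -1
MUL     : -2 1
STORE 1 : -2
POP     : (empty)
PUSH -2 : -2
NEG     : 2
PUSH 8  : 2 8
NEG     : 2 -8
MUL     : -16
PUSH 7  : -16 7
SWAP    : 7 -16
ADD     : -9
DUP     : -9 -9
NEG     : -9 9
OVER    : -9 9 -9
ADD     : -9 0
DUP     : -9 0 0
SUB     : -9 0
OVER    : -9 0 -9
SWAP    : -9 -9 0
NEG     : -9 -9 0
ADD     : -9 -9
DUP     : -9 -9 -9
STORE 0 : -9 -9
DUP     : -9 -9 -9
SUB     : -9 0

1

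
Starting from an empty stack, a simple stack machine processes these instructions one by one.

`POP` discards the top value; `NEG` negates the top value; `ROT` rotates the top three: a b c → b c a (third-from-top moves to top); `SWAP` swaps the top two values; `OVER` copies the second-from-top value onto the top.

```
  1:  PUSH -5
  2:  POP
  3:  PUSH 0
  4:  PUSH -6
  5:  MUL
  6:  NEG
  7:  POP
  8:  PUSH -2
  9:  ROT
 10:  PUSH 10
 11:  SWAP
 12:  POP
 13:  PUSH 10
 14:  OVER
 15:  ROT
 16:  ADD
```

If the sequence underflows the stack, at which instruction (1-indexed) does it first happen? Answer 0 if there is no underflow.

9

PUSH -5  -5
POP      (empty)
PUSH 0   0
PUSH -6  0 -6
MUL      0
NEG      0
POP      (empty)
PUSH -2  -2
ROT  — needs 3 operands, stack has 1 → underflow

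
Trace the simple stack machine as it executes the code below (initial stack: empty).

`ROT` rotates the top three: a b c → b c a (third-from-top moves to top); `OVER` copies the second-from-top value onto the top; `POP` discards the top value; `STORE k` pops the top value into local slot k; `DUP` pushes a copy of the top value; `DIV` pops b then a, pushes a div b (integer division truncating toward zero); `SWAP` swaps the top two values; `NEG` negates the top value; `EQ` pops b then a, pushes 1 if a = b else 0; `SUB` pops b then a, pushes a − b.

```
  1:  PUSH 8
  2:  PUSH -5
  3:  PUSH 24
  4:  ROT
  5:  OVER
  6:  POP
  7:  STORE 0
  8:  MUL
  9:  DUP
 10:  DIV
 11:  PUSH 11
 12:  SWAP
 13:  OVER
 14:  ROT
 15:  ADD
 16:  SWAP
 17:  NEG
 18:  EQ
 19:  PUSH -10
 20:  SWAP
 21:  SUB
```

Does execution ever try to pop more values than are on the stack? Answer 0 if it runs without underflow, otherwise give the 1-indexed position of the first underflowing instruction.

PUSH 8   → [8]
PUSH -5  → [8, -5]
PUSH 24  → [8, -5, 24]
ROT      → [-5, 24, 8]
OVER     → [-5, 24, 8, 24]
POP      → [-5, 24, 8]
STORE 0  → [-5, 24]
MUL      → [-120]
DUP      → [-120, -120]
DIV      → [1]
PUSH 11  → [1, 11]
SWAP     → [11, 1]
OVER     → [11, 1, 11]
ROT      → [1, 11, 11]
ADD      → [1, 22]
SWAP     → [22, 1]
NEG      → [22, -1]
EQ       → [0]
PUSH -10 → [0, -10]
SWAP     → [-10, 0]
SUB      → [-10]

0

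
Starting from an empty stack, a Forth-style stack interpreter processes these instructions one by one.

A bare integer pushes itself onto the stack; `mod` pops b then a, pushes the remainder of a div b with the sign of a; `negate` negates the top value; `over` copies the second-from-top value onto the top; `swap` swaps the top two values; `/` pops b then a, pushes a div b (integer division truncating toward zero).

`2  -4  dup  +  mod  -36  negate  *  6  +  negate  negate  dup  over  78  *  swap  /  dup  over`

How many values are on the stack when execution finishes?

4

2       [2]
-4      [2, -4]
dup     [2, -4, -4]
+       [2, -8]
mod     [2]
-36     [2, -36]
negate  [2, 36]
*       [72]
6       [72, 6]
+       [78]
negate  [-78]
negate  [78]
dup     [78, 78]
over    [78, 78, 78]
78      [78, 78, 78, 78]
*       [78, 78, 6084]
swap    [78, 6084, 78]
/       [78, 78]
dup     [78, 78, 78]
over    [78, 78, 78, 78]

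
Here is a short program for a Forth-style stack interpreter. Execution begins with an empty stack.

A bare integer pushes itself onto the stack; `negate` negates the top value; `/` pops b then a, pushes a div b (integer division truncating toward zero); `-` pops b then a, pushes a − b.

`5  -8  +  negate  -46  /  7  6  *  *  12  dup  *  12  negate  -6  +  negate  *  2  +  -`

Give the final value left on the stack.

5      → 5
-8     → 5 -8
+      → -3
negate → 3
-46    → 3 -46
/      → 0
7      → 0 7
6      → 0 7 6
*      → 0 42
*      → 0
12     → 0 12
dup    → 0 12 12
*      → 0 144
12     → 0 144 12
negate → 0 144 -12
-6     → 0 144 -12 -6
+      → 0 144 -18
negate → 0 144 18
*      → 0 2592
2      → 0 2592 2
+      → 0 2594
-      → -2594

-2594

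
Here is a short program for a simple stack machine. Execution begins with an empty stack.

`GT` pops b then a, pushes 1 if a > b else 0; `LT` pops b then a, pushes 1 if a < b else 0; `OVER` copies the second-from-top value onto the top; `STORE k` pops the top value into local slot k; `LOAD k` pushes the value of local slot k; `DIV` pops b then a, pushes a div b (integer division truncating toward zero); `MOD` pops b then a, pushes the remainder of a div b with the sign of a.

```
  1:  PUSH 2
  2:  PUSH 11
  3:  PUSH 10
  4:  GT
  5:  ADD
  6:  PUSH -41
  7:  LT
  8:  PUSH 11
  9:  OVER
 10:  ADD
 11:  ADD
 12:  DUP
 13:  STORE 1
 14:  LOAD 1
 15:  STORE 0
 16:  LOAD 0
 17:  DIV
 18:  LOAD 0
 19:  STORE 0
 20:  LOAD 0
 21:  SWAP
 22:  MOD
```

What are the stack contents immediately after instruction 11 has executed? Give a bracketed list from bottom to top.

[11]

PUSH 2   → [2]
PUSH 11  → [2, 11]
PUSH 10  → [2, 11, 10]
GT       → [2, 1]
ADD      → [3]
PUSH -41 → [3, -41]
LT       → [0]
PUSH 11  → [0, 11]
OVER     → [0, 11, 0]
ADD      → [0, 11]
ADD      → [11]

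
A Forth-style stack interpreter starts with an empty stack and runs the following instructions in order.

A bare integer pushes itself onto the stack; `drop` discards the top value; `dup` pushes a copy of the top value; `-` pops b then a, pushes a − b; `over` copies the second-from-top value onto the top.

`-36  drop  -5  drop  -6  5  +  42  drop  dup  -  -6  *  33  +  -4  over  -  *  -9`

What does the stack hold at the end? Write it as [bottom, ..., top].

-36   -36
drop  (empty)
-5    -5
drop  (empty)
-6    -6
5     -6 5
+     -1
42    -1 42
drop  -1
dup   -1 -1
-     0
-6    0 -6
*     0
33    0 33
+     33
-4    33 -4
over  33 -4 33
-     33 -37
*     -1221
-9    -1221 -9

[-1221, -9]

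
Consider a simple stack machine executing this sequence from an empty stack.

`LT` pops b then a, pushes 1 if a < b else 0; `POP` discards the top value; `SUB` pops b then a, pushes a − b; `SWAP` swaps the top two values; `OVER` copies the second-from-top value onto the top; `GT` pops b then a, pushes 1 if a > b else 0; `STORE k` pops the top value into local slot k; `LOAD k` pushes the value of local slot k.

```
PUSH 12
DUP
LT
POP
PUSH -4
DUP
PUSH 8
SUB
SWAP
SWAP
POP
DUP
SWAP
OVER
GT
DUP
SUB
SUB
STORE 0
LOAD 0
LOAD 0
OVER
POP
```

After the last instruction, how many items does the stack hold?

PUSH 12  [12]
DUP      [12, 12]
LT       [0]
POP      []
PUSH -4  [-4]
DUP      [-4, -4]
PUSH 8   [-4, -4, 8]
SUB      [-4, -12]
SWAP     [-12, -4]
SWAP     [-4, -12]
POP      [-4]
DUP      [-4, -4]
SWAP     [-4, -4]
OVER     [-4, -4, -4]
GT       [-4, 0]
DUP      [-4, 0, 0]
SUB      [-4, 0]
SUB      [-4]
STORE 0  []
LOAD 0   [-4]
LOAD 0   [-4, -4]
OVER     [-4, -4, -4]
POP      [-4, -4]

2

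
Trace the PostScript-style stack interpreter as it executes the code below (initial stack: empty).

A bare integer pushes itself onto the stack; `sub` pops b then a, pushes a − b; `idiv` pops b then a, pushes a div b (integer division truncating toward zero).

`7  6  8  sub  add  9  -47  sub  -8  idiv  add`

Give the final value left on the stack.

-2

7    : 7
6    : 7 6
8    : 7 6 8
sub  : 7 -2
add  : 5
9    : 5 9
-47  : 5 9 -47
sub  : 5 56
-8   : 5 56 -8
idiv : 5 -7
add  : -2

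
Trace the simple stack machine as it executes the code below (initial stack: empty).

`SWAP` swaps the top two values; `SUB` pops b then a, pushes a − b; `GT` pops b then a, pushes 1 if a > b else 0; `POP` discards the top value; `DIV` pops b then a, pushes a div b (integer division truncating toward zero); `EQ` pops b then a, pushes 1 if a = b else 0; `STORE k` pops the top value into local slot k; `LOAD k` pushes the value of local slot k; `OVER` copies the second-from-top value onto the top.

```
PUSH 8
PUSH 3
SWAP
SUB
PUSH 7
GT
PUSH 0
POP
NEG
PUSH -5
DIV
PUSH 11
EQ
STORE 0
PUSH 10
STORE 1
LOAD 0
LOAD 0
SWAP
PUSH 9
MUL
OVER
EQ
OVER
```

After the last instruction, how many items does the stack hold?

PUSH 8   8
PUSH 3   8 3
SWAP     3 8
SUB      -5
PUSH 7   -5 7
GT       0
PUSH 0   0 0
POP      0
NEG      0
PUSH -5  0 -5
DIV      0
PUSH 11  0 11
EQ       0
STORE 0  (empty)
PUSH 10  10
STORE 1  (empty)
LOAD 0   0
LOAD 0   0 0
SWAP     0 0
PUSH 9   0 0 9
MUL      0 0
OVER     0 0 0
EQ       0 1
OVER     0 1 0

3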